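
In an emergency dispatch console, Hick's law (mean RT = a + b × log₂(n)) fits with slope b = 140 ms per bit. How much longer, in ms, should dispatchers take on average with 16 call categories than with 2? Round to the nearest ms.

420 ms

ΔRT = (a + b log₂ n₂) − (a + b log₂ n₁) = b·(log₂ n₂ − log₂ n₁).
log₂(16) − log₂(2) = log₂(16/2) = log₂(8) = 3.
ΔRT = 140 × 3.0000 = 420.000 ms.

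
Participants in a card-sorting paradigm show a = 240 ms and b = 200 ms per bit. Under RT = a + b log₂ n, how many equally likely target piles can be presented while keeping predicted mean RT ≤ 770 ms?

6

Information budget: (770 − 240)/200 = 2.6500 bits, so n ≤ 2^2.6500 = 6.277 → at most 6.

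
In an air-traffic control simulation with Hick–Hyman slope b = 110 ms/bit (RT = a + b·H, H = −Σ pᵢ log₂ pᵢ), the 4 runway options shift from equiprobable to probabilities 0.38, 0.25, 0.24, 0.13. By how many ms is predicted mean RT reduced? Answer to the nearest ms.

10 ms

The RT saving is b·ΔH. Equiprobable H₀ = log₂(4) = 2.0000 bits; with the given probabilities H = 1.9072 bits.
b·(H₀ − H) = 110 × (2.0000 − 1.9072) = 10.20 ms.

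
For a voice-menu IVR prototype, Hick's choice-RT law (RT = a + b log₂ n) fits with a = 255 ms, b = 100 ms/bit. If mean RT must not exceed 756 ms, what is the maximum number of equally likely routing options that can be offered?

32

Set 255 + 100·log₂ n ≤ 756 → log₂ n ≤ (756 − 255)/100 = 5.0100.
So n ≤ 2^5.0100 = 32.223; the largest integer n is 32.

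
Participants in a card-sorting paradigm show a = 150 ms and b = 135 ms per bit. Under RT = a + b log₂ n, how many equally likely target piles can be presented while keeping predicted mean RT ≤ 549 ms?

7

Set 150 + 135·log₂ n ≤ 549 → log₂ n ≤ (549 − 150)/135 = 2.9556.
So n ≤ 2^2.9556 = 7.757; the largest integer n is 7.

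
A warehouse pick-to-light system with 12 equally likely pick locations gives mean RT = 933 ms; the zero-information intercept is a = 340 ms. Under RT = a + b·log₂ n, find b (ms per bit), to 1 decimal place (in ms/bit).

165.4 ms/bit

12 alternatives carry log₂ 12 = 3.5850 bits; the choice cost is 933 − 340 = 593 ms, so b = 593/3.5850 = 165.413 ms/bit.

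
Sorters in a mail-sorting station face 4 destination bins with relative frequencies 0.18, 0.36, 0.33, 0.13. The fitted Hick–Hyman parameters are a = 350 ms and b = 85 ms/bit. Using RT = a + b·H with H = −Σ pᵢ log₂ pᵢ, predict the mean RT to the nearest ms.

510 ms

Entropy contributions −pᵢ log₂ pᵢ: 0.4453, 0.5306, 0.5278, 0.3826; sum H = 1.8864 bits.
RT = a + bH = 350 + 85·1.8864 = 510.34 ms.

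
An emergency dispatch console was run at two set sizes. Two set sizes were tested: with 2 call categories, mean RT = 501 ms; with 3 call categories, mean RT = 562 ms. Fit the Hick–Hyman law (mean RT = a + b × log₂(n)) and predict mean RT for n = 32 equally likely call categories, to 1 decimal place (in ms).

With log₂ n on the abscissa the relation is linear; from the two conditions:
  b = (562 − 501) / (log₂ 3 − log₂ 2) = 61 / (1.5850 − 1) = 104.280 ms/bit
  a = 501 − 104.280 × 1 = 396.720 ms
Then RT(32) = 396.720 + 104.280 × log₂ 32 = 396.720 + 104.280 × 5 ≈ 918.121 ms.

918.1 ms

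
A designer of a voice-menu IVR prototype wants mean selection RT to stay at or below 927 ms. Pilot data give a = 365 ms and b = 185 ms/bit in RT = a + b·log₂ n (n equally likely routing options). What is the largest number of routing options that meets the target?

Set 365 + 185·log₂ n ≤ 927 → log₂ n ≤ (927 − 365)/185 = 3.0378.
So n ≤ 2^3.0378 = 8.213; the largest integer n is 8.

8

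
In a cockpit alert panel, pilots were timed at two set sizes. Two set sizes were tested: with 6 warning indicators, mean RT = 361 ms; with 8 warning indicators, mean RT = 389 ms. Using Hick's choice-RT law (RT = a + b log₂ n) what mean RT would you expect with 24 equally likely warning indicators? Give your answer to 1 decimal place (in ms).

495.9 ms

Fit slope and intercept:
  b = (389 − 361) / (log₂ 8 − log₂ 6) = 28 / (3 − 2.5850) = 67.464 ms/bit
  a = 361 − 67.464 × 2.5850 = 186.609 ms
Then RT(24) = 186.609 + 67.464 × log₂ 24 = 186.609 + 67.464 × 4.5850 ≈ 495.928 ms.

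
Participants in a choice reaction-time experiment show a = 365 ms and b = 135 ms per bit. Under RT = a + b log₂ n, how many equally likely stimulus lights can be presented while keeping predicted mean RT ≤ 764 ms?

7

135·log₂ n ≤ 764 − 365 = 399, giving log₂ n ≤ 2.9556 and n ≤ 7.757. The largest whole number is 7.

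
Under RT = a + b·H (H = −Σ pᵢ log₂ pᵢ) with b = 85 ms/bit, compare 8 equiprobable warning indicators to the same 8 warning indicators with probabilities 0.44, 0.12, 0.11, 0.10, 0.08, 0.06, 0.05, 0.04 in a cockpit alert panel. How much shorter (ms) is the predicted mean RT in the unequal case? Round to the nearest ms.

42 ms

Equiprobable entropy H₀ = log₂ 8 = 3.0000 bits.
Skewed entropy H = −Σ pᵢ log₂ pᵢ = 2.5076 bits.
ΔRT = b·(H₀ − H) = 85 × 0.4924 = 41.86 ms.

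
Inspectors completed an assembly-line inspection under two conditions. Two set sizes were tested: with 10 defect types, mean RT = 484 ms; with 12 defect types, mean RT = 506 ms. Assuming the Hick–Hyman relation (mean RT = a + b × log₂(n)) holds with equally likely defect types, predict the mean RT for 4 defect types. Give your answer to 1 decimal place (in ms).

373.4 ms

Solve the two-equation system in a and b:
  b = (506 − 484) / (log₂ 12 − log₂ 10) = 22 / (3.5850 − 3.3219) = 83.639 ms/bit
  a = 484 − 83.639 × 3.3219 = 206.156 ms
Then RT(4) = 206.156 + 83.639 × log₂ 4 = 206.156 + 83.639 × 2 ≈ 373.435 ms.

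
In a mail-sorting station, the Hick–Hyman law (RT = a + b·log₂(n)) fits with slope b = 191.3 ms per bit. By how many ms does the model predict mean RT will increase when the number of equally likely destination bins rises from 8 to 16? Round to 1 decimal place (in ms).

The intercept a cancels: ΔRT = b·(log₂ n₂ − log₂ n₁) = b·log₂(n₂/n₁).
log₂(16) − log₂(8) = log₂(16/8) = log₂(2) = 1.
ΔRT = 191.3 × 1.0000 = 191.300 ms.

191.3 ms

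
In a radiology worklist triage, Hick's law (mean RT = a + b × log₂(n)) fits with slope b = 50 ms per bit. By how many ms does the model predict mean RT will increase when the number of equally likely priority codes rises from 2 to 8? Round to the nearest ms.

ΔRT = (a + b log₂ n₂) − (a + b log₂ n₁) = b·(log₂ n₂ − log₂ n₁).
log₂(8) − log₂(2) = log₂(8/2) = log₂(4) = 2.
ΔRT = 50 × 2.0000 = 100.000 ms.

100 ms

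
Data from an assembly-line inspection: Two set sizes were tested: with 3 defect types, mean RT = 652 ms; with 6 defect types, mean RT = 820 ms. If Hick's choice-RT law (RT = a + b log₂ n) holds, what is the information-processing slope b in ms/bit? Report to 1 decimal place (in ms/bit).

The slope on a log₂ axis is (820 − 652) / (2.5850 − 1.5850) = 168.000 ms/bit.

168.0 ms/bit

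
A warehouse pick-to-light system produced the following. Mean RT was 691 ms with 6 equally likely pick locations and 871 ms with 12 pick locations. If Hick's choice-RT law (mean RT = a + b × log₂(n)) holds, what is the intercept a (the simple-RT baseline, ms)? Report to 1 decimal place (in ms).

225.7 ms

Slope: b = (871 − 691) / (log₂ 12 − log₂ 6) = 180/1.0000 = 180.000 ms/bit.
a = RT₁ − b·log₂ n₁ = 691 − 180.000 × 2.5850 = 225.707 ms.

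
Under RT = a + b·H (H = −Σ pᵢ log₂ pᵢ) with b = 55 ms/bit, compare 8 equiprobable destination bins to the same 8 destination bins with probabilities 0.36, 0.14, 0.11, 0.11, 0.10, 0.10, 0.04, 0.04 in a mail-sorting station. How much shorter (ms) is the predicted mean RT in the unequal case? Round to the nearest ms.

18 ms

The RT saving is b·ΔH. Equiprobable H₀ = log₂(8) = 3.0000 bits; with the given probabilities H = 2.6642 bits.
b·(H₀ − H) = 55 × (3.0000 − 2.6642) = 18.47 ms.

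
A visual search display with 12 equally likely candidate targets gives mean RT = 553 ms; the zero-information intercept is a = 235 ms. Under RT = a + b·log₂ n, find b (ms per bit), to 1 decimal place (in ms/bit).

88.7 ms/bit

log₂(12) = 3.5850 bits.
b = (RT − a)/log₂ n = (553 − 235) / 3.5850 = 88.704 ms/bit.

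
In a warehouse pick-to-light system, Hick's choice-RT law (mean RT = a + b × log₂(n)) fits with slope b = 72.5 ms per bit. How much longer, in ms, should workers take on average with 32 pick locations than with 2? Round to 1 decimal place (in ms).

290.0 ms

Only the slope matters, since a is common to both: ΔRT = b·log₂(n₂/n₁).
log₂(32) − log₂(2) = log₂(32/2) = log₂(16) = 4.
ΔRT = 72.5 × 4.0000 = 290.000 ms.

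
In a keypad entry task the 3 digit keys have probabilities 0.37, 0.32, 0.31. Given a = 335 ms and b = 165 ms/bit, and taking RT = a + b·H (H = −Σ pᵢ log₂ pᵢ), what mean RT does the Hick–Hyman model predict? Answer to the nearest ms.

596 ms

Entropy contributions −pᵢ log₂ pᵢ: 0.5307, 0.5260, 0.5238; sum H = 1.5806 bits.
RT = a + bH = 335 + 165·1.5806 = 595.79 ms.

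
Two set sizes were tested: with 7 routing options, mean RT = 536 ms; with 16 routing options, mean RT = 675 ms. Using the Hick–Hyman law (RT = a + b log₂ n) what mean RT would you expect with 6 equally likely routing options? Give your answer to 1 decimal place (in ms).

510.1 ms

Solve the two-equation system in a and b:
  b = (675 − 536) / (log₂ 16 − log₂ 7) = 139 / (4 − 2.8074) = 116.548 ms/bit
  a = 536 − 116.548 × 2.8074 = 208.809 ms
Then RT(6) = 208.809 + 116.548 × log₂ 6 = 208.809 + 116.548 × 2.5850 ≈ 510.081 ms.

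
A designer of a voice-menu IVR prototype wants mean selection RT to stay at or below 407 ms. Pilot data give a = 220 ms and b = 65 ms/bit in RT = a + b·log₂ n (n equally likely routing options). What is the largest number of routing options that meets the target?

Set 220 + 65·log₂ n ≤ 407 → log₂ n ≤ (407 − 220)/65 = 2.8769.
So n ≤ 2^2.8769 = 7.346; the largest integer n is 7.

7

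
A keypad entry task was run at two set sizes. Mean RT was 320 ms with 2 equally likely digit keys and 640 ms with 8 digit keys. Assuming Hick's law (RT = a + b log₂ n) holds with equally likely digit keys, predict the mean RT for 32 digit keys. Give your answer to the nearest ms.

Solve the two-equation system in a and b:
  b = (640 − 320) / (log₂ 8 − log₂ 2) = 320 / (3 − 1) = 160 ms/bit
  a = 320 − 160 × 1 = 160 ms
Then RT(32) = 160 + 160 × log₂ 32 = 160 + 160 × 5 ≈ 960.000 ms.

960 ms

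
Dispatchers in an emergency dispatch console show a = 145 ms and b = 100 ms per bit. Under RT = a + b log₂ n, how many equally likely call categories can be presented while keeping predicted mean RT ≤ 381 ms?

Set 145 + 100·log₂ n ≤ 381 → log₂ n ≤ (381 − 145)/100 = 2.3600.
So n ≤ 2^2.3600 = 5.134; the largest integer n is 5.

5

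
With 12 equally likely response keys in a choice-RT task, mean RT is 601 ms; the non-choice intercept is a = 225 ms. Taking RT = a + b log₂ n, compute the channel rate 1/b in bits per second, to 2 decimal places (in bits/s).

Choice component = 601 − 225 = 376 ms over log₂(12) = 3.5850 bits.
b = 376 / 3.5850 = 104.883 ms/bit, so 1/b = 9.534 bits/s.

9.53 bits/s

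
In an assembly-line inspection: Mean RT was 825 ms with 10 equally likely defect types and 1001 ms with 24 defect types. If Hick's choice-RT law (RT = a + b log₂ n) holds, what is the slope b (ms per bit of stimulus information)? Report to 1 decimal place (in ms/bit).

The slope on a log₂ axis is (1001 − 825) / (4.5850 − 3.3219) = 139.347 ms/bit.

139.3 ms/bit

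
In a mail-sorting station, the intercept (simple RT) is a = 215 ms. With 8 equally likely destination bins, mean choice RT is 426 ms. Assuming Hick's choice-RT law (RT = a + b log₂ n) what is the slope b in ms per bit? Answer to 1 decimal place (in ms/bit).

70.3 ms/bit

8 alternatives carry log₂ 8 = 3 bits; the choice cost is 426 − 215 = 211 ms, so b = 211/3 = 70.333 ms/bit.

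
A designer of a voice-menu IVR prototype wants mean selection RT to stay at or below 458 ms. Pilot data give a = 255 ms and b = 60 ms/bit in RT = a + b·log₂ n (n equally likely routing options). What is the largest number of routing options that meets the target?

Information budget: (458 − 255)/60 = 3.3833 bits, so n ≤ 2^3.3833 = 10.435 → at most 10.

10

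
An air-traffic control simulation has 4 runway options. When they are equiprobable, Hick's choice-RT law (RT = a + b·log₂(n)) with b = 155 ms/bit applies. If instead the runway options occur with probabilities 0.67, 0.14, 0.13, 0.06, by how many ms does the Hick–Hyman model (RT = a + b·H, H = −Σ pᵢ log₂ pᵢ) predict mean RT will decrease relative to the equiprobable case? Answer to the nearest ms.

The RT saving is b·ΔH. Equiprobable H₀ = log₂(4) = 2.0000 bits; with the given probabilities H = 1.4104 bits.
b·(H₀ − H) = 155 × (2.0000 − 1.4104) = 91.39 ms.

91 ms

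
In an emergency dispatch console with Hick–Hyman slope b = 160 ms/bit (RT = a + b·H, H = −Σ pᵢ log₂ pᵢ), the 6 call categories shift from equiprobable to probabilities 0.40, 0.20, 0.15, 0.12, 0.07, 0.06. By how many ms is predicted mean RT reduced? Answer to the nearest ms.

48 ms

The RT saving is b·ΔH. Equiprobable H₀ = log₂(6) = 2.5850 bits; with the given probabilities H = 2.2829 bits.
b·(H₀ − H) = 160 × (2.5850 − 2.2829) = 48.34 ms.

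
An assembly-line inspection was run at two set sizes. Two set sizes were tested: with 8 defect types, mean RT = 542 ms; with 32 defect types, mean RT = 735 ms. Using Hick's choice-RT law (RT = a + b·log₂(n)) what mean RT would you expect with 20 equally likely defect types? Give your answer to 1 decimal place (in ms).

RT is linear in log₂ n, so two points fix the line:
  b = (735 − 542) / (log₂ 32 − log₂ 8) = 193 / (5 − 3) = 96.500 ms/bit
  a = 542 − 96.500 × 3 = 252.500 ms
Then RT(20) = 252.500 + 96.500 × log₂ 20 = 252.500 + 96.500 × 4.3219 ≈ 669.566 ms.

669.6 ms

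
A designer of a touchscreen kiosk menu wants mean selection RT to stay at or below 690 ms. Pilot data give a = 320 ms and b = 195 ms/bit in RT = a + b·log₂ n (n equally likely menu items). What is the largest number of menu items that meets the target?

3

195·log₂ n ≤ 690 − 320 = 370, giving log₂ n ≤ 1.8974 and n ≤ 3.726. The largest whole number is 3.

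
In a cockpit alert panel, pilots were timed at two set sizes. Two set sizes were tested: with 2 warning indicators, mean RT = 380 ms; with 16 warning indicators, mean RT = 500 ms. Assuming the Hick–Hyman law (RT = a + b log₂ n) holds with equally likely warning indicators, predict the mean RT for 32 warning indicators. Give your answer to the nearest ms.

Solve the two-equation system in a and b:
  b = (500 − 380) / (log₂ 16 − log₂ 2) = 120 / (4 − 1) = 40 ms/bit
  a = 380 − 40 × 1 = 340 ms
Then RT(32) = 340 + 40 × log₂ 32 = 340 + 40 × 5 ≈ 540.000 ms.

540 ms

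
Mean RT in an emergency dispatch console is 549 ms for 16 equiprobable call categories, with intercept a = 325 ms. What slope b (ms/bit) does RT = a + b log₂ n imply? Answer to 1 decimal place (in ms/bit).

log₂(16) = 4 bits.
b = (RT − a)/log₂ n = (549 − 325) / 4 = 56.000 ms/bit.

56.0 ms/bit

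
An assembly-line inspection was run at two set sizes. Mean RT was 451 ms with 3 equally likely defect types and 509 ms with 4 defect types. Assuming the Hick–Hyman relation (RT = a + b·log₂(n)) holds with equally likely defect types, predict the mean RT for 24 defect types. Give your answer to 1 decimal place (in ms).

870.2 ms

RT is linear in log₂ n, so two points fix the line:
  b = (509 − 451) / (log₂ 4 − log₂ 3) = 58 / (2 − 1.5850) = 139.746 ms/bit
  a = 451 − 139.746 × 1.5850 = 229.507 ms
Then RT(24) = 229.507 + 139.746 × log₂ 24 = 229.507 + 139.746 × 4.5850 ≈ 870.239 ms.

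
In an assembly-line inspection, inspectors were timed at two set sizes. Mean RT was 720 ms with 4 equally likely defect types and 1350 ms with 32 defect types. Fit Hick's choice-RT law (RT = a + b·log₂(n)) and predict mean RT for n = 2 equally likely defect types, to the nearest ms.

Solve the two-equation system in a and b:
  b = (1350 − 720) / (log₂ 32 − log₂ 4) = 630 / (5 − 2) = 210 ms/bit
  a = 720 − 210 × 2 = 300 ms
Then RT(2) = 300 + 210 × log₂ 2 = 300 + 210 × 1 ≈ 510.000 ms.

510 ms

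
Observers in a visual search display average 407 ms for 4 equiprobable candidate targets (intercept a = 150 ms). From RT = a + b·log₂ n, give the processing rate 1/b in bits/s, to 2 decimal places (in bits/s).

b = (407 − 150)/log₂ 4 = 257/2 = 128.500 ms per bit = 0.12850 s/bit; the reciprocal is 7.782 bits/s.

7.78 bits/s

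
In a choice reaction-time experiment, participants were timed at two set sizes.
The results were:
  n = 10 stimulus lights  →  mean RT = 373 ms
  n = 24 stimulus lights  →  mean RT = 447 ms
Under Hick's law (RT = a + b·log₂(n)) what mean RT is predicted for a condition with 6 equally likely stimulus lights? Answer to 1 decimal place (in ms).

With log₂ n on the abscissa the relation is linear; from the two conditions:
  b = (447 − 373) / (log₂ 24 − log₂ 10) = 74 / (4.5850 − 3.3219) = 58.589 ms/bit
  a = 373 − 58.589 × 3.3219 = 178.371 ms
Then RT(6) = 178.371 + 58.589 × log₂ 6 = 178.371 + 58.589 × 2.5850 ≈ 329.822 ms.

329.8 ms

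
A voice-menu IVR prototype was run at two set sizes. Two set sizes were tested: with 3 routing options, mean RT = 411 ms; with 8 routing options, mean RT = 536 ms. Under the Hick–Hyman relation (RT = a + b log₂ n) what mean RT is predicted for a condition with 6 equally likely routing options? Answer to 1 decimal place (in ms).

Solve the two-equation system in a and b:
  b = (536 − 411) / (log₂ 8 − log₂ 3) = 125 / (3 − 1.5850) = 88.337 ms/bit
  a = 411 − 88.337 × 1.5850 = 270.989 ms
Then RT(6) = 270.989 + 88.337 × log₂ 6 = 270.989 + 88.337 × 2.5850 ≈ 499.337 ms.

499.3 ms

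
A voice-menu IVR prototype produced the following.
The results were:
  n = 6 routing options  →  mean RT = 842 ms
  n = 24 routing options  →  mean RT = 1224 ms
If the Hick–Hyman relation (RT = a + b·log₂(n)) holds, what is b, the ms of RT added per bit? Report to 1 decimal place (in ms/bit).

191.0 ms/bit

The slope on a log₂ axis is (1224 − 842) / (4.5850 − 2.5850) = 191.000 ms/bit.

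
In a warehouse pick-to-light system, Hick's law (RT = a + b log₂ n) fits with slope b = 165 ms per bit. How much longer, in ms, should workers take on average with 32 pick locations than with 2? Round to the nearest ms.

ΔRT = (a + b log₂ n₂) − (a + b log₂ n₁) = b·(log₂ n₂ − log₂ n₁).
log₂(32) − log₂(2) = log₂(32/2) = log₂(16) = 4.
ΔRT = 165 × 4.0000 = 660.000 ms.

660 ms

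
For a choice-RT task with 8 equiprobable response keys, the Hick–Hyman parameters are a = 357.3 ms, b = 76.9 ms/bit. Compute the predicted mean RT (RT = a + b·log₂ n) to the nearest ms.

log₂(8) = 3 bits, so RT = 357.3 + 76.9 × 3 ≈ 588.000 ms.

588 ms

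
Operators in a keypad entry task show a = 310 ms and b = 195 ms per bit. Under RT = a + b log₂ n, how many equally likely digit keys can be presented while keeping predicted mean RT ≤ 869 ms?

Set 310 + 195·log₂ n ≤ 869 → log₂ n ≤ (869 − 310)/195 = 2.8667.
So n ≤ 2^2.8667 = 7.294; the largest integer n is 7.

7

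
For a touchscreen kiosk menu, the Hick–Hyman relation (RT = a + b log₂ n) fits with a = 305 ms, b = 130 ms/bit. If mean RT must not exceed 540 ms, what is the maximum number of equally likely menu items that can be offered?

130·log₂ n ≤ 540 − 305 = 235, giving log₂ n ≤ 1.8077 and n ≤ 3.501. The largest whole number is 3.

3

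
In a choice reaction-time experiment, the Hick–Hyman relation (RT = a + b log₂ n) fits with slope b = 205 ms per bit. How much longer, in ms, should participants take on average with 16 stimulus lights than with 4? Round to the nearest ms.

The intercept a cancels: ΔRT = b·(log₂ n₂ − log₂ n₁) = b·log₂(n₂/n₁).
log₂(16) − log₂(4) = log₂(16/4) = log₂(4) = 2.
ΔRT = 205 × 2.0000 = 410.000 ms.

410 ms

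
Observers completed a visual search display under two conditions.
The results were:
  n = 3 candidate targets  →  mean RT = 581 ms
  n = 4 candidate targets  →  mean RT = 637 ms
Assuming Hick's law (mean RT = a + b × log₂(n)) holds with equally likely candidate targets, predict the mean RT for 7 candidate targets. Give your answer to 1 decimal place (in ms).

745.9 ms

With log₂ n on the abscissa the relation is linear; from the two conditions:
  b = (637 − 581) / (log₂ 4 − log₂ 3) = 56 / (2 − 1.5850) = 134.928 ms/bit
  a = 581 − 134.928 × 1.5850 = 367.145 ms
Then RT(7) = 367.145 + 134.928 × log₂ 7 = 367.145 + 134.928 × 2.8074 ≈ 745.934 ms.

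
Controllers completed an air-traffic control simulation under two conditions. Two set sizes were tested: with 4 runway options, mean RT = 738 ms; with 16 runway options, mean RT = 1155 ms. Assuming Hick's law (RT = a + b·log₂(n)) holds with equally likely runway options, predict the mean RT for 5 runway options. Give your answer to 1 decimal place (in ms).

Fit slope and intercept:
  b = (1155 − 738) / (log₂ 16 − log₂ 4) = 417 / (4 − 2) = 208.500 ms/bit
  a = 738 − 208.500 × 2 = 321.000 ms
Then RT(5) = 321.000 + 208.500 × log₂ 5 = 321.000 + 208.500 × 2.3219 ≈ 805.122 ms.

805.1 ms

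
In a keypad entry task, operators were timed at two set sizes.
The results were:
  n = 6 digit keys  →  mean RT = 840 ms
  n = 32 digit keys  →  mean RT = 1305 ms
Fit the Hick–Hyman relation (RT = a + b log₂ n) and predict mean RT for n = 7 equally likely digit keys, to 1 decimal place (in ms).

882.8 ms

Fit slope and intercept:
  b = (1305 − 840) / (log₂ 32 − log₂ 6) = 465 / (5 − 2.5850) = 192.544 ms/bit
  a = 840 − 192.544 × 2.5850 = 342.282 ms
Then RT(7) = 342.282 + 192.544 × log₂ 7 = 342.282 + 192.544 × 2.8074 ≈ 882.820 ms.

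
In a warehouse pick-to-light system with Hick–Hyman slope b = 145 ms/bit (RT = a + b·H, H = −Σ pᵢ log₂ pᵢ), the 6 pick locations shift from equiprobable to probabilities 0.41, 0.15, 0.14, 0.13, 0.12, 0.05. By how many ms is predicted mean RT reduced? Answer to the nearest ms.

Equiprobable entropy H₀ = log₂ 6 = 2.5850 bits.
Skewed entropy H = −Σ pᵢ log₂ pᵢ = 2.3008 bits.
ΔRT = b·(H₀ − H) = 145 × 0.2841 = 41.20 ms.

41 ms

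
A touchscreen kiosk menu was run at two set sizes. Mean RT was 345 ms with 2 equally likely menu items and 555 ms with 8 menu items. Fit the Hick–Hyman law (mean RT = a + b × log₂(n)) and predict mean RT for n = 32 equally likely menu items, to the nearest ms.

765 ms

Fit slope and intercept:
  b = (555 − 345) / (log₂ 8 − log₂ 2) = 210 / (3 − 1) = 105 ms/bit
  a = 345 − 105 × 1 = 240 ms
Then RT(32) = 240 + 105 × log₂ 32 = 240 + 105 × 5 ≈ 765.000 ms.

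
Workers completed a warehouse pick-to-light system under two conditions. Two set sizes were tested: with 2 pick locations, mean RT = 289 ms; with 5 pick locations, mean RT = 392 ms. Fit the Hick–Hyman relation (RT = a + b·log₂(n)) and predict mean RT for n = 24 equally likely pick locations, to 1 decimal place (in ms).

568.3 ms

Solve the two-equation system in a and b:
  b = (392 − 289) / (log₂ 5 − log₂ 2) = 103 / (2.3219 − 1) = 77.916 ms/bit
  a = 289 − 77.916 × 1 = 211.084 ms
Then RT(24) = 211.084 + 77.916 × log₂ 24 = 211.084 + 77.916 × 4.5850 ≈ 568.328 ms.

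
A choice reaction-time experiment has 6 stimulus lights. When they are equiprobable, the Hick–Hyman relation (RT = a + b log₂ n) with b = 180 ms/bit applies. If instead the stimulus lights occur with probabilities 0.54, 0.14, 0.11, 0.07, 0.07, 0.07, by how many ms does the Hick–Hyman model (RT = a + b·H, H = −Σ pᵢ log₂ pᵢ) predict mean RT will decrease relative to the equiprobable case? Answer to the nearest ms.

99 ms

The RT saving is b·ΔH. Equiprobable H₀ = log₂(6) = 2.5850 bits; with the given probabilities H = 2.0331 bits.
b·(H₀ − H) = 180 × (2.5850 − 2.0331) = 99.33 ms.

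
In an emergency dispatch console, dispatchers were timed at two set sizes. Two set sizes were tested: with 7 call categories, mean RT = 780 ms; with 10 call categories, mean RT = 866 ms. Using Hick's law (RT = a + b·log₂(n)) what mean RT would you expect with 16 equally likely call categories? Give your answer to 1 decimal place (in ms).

979.3 ms

RT is linear in log₂ n, so two points fix the line:
  b = (866 − 780) / (log₂ 10 − log₂ 7) = 86 / (3.3219 − 2.8074) = 167.129 ms/bit
  a = 780 − 167.129 × 2.8074 = 310.810 ms
Then RT(16) = 310.810 + 167.129 × log₂ 16 = 310.810 + 167.129 × 4 ≈ 979.325 ms.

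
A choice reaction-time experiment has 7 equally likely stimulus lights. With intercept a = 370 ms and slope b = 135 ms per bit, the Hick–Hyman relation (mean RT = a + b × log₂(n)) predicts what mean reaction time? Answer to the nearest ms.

log₂(7) = 2.8074 bits, so RT = 370 + 135 × 2.8074 ≈ 748.993 ms.

749 ms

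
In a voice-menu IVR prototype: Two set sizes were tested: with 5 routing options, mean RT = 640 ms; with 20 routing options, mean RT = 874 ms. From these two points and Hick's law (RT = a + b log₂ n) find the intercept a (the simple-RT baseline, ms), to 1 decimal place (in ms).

368.3 ms

b = (RT₂ − RT₁)/(log₂ n₂ − log₂ n₁) = (874 − 640)/(4.3219 − 2.3219) = 117.000 ms/bit.
Intercept: a = 640 − 117.000·log₂(5) = 368.334 ms.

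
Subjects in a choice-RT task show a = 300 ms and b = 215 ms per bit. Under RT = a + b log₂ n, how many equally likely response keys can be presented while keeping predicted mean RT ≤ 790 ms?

4

Information budget: (790 − 300)/215 = 2.2791 bits, so n ≤ 2^2.2791 = 4.854 → at most 4.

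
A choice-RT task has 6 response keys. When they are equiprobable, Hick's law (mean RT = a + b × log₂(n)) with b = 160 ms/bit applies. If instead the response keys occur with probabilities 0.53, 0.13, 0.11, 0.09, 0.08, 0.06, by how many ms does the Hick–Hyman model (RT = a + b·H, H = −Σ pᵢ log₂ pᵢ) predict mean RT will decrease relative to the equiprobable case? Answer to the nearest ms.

Equiprobable entropy H₀ = log₂ 6 = 2.5850 bits.
Skewed entropy H = −Σ pᵢ log₂ pᵢ = 2.0661 bits.
ΔRT = b·(H₀ − H) = 160 × 0.5189 = 83.02 ms.

83 ms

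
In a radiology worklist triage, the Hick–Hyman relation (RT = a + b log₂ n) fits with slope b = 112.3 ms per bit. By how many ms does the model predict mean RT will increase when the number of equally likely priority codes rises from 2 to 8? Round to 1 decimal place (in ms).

ΔRT = (a + b log₂ n₂) − (a + b log₂ n₁) = b·(log₂ n₂ − log₂ n₁).
log₂(8) − log₂(2) = log₂(8/2) = log₂(4) = 2.
ΔRT = 112.3 × 2.0000 = 224.600 ms.

224.6 ms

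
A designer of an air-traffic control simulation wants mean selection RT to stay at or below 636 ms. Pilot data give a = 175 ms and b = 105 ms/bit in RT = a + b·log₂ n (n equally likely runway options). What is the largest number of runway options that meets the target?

Set 175 + 105·log₂ n ≤ 636 → log₂ n ≤ (636 − 175)/105 = 4.3905.
So n ≤ 2^4.3905 = 20.973; the largest integer n is 20.

20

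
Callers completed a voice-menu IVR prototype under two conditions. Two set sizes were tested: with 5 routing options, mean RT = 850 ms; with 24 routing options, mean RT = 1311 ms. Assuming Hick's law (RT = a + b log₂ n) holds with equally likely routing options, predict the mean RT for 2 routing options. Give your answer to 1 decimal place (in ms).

Fit slope and intercept:
  b = (1311 − 850) / (log₂ 24 − log₂ 5) = 461 / (4.5850 − 2.3219) = 203.709 ms/bit
  a = 850 − 203.709 × 2.3219 = 377.003 ms
Then RT(2) = 377.003 + 203.709 × log₂ 2 = 377.003 + 203.709 × 1 ≈ 580.712 ms.

580.7 ms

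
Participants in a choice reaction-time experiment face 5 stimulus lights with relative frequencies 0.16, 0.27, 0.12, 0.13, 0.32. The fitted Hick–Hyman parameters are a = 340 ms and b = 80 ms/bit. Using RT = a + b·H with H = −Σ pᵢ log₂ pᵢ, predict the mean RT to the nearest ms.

H = 0.16·log₂(1/0.16) + 0.27·log₂(1/0.27) + 0.12·log₂(1/0.12) + 0.13·log₂(1/0.13) + 0.32·log₂(1/0.32) = 2.2088 bits.
RT = 340 + 80 × 2.2088 = 516.70 ms.

517 ms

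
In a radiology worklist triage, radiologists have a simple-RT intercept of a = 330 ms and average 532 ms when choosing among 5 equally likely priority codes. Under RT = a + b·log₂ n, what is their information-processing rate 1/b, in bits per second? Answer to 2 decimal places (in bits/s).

Choice component = 532 − 330 = 202 ms over log₂(5) = 2.3219 bits.
b = 202 / 2.3219 = 86.997 ms/bit, so 1/b = 11.495 bits/s.

11.49 bits/s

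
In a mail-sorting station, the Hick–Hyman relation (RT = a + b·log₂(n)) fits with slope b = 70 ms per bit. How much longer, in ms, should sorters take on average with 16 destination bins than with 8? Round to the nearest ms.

70 ms

Only the slope matters, since a is common to both: ΔRT = b·log₂(n₂/n₁).
log₂(16) − log₂(8) = log₂(16/8) = log₂(2) = 1.
ΔRT = 70 × 1.0000 = 70.000 ms.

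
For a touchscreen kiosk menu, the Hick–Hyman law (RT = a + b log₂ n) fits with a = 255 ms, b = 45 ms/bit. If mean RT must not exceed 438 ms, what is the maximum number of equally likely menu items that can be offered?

16

45·log₂ n ≤ 438 − 255 = 183, giving log₂ n ≤ 4.0667 and n ≤ 16.757. The largest whole number is 16.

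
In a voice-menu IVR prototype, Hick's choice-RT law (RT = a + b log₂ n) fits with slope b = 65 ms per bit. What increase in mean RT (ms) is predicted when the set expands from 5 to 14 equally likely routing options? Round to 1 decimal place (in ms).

ΔRT = (a + b log₂ n₂) − (a + b log₂ n₁) = b·(log₂ n₂ − log₂ n₁).
log₂(14) − log₂(5) = 3.8074 − 2.3219 = 1.4854.
ΔRT = 65 × 1.4854 = 96.553 ms.

96.6 ms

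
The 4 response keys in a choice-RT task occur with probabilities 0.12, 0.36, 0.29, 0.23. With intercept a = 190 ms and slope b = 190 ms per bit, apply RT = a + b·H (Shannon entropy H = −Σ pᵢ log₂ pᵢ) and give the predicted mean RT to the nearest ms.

552 ms

Entropy contributions −pᵢ log₂ pᵢ: 0.3671, 0.5306, 0.5179, 0.4877; sum H = 1.9033 bits.
RT = a + bH = 190 + 190·1.9033 = 551.62 ms.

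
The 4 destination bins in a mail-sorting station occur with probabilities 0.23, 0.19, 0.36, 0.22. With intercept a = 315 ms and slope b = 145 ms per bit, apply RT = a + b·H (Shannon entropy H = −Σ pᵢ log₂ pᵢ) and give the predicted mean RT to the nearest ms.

598 ms

Entropy contributions −pᵢ log₂ pᵢ: 0.4877, 0.4552, 0.5306, 0.4806; sum H = 1.9541 bits.
RT = a + bH = 315 + 145·1.9541 = 598.34 ms.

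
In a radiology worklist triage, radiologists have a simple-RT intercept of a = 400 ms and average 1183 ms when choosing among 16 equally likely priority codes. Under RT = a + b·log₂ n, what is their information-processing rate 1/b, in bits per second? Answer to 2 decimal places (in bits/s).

5.11 bits/s

b = (1183 − 400)/log₂ 16 = 783/4 = 195.750 ms per bit = 0.19575 s/bit; the reciprocal is 5.109 bits/s.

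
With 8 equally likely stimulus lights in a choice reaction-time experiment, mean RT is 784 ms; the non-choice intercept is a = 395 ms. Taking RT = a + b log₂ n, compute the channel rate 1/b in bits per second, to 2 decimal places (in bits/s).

b = (784 − 395)/log₂ 8 = 389/3 = 129.667 ms per bit = 0.12967 s/bit; the reciprocal is 7.712 bits/s.

7.71 bits/s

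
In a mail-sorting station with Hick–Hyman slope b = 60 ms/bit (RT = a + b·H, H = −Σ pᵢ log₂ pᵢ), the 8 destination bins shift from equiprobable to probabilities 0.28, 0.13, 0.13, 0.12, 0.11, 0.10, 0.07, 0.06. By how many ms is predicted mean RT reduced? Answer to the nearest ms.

10 ms

The RT saving is b·ΔH. Equiprobable H₀ = log₂(8) = 3.0000 bits; with the given probabilities H = 2.8411 bits.
b·(H₀ − H) = 60 × (3.0000 − 2.8411) = 9.53 ms.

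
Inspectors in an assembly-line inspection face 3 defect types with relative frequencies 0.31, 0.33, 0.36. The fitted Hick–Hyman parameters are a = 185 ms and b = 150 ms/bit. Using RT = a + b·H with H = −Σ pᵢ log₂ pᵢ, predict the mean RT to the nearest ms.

422 ms

Entropy contributions −pᵢ log₂ pᵢ: 0.5238, 0.5278, 0.5306; sum H = 1.5822 bits.
RT = a + bH = 185 + 150·1.5822 = 422.33 ms.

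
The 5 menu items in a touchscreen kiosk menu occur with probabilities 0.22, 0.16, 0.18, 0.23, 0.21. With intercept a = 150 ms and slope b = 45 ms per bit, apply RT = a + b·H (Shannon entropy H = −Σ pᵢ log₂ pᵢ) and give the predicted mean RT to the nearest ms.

254 ms

H = 0.22·log₂(1/0.22) + 0.16·log₂(1/0.16) + 0.18·log₂(1/0.18) + 0.23·log₂(1/0.23) + 0.21·log₂(1/0.21) = 2.3094 bits.
RT = 150 + 45 × 2.3094 = 253.92 ms.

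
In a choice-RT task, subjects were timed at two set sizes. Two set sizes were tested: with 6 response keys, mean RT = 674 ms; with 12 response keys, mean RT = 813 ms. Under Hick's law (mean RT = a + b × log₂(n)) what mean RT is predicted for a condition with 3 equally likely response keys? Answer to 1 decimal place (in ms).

With log₂ n on the abscissa the relation is linear; from the two conditions:
  b = (813 − 674) / (log₂ 12 − log₂ 6) = 139 / (3.5850 − 2.5850) = 139.000 ms/bit
  a = 674 − 139.000 × 2.5850 = 314.690 ms
Then RT(3) = 314.690 + 139.000 × log₂ 3 = 314.690 + 139.000 × 1.5850 ≈ 535.000 ms.

535.0 ms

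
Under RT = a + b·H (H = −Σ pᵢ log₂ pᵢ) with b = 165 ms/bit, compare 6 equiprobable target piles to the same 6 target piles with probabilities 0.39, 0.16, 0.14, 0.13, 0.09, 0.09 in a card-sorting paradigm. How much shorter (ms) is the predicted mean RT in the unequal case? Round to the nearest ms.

37 ms

The RT saving is b·ΔH. Equiprobable H₀ = log₂(6) = 2.5850 bits; with the given probabilities H = 2.3579 bits.
b·(H₀ − H) = 165 × (2.5850 − 2.3579) = 37.47 ms.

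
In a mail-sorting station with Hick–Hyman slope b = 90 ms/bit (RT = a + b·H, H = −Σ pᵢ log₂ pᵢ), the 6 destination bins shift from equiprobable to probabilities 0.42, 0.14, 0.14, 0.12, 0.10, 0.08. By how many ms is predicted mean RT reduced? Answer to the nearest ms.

25 ms

Equiprobable entropy H₀ = log₂ 6 = 2.5850 bits.
Skewed entropy H = −Σ pᵢ log₂ pᵢ = 2.3106 bits.
ΔRT = b·(H₀ − H) = 90 × 0.2743 = 24.69 ms.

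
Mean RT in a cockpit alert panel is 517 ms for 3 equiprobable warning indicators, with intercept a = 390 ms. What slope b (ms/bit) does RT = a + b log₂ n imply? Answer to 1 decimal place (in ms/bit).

b = (517 − 390) / log₂(3) = 127 / 1.5850 = 80.128 ms/bit.

80.1 ms/bit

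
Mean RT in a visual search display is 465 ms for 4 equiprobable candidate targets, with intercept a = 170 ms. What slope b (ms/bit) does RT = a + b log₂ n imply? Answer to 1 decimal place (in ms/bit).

147.5 ms/bit

b = (465 − 170) / log₂(4) = 295 / 2 = 147.500 ms/bit.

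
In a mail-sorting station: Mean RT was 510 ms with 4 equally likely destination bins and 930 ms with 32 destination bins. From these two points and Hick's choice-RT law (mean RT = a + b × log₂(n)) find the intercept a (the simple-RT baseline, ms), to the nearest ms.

230 ms

The slope on a log₂ axis is (930 − 510) / (5 − 2) = 140 ms/bit.
Intercept: a = 510 − 140·log₂(4) = 230.000 ms.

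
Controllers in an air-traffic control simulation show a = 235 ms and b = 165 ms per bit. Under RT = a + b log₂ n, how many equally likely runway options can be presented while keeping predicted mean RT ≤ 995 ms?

Set 235 + 165·log₂ n ≤ 995 → log₂ n ≤ (995 − 235)/165 = 4.6061.
So n ≤ 2^4.6061 = 24.354; the largest integer n is 24.

24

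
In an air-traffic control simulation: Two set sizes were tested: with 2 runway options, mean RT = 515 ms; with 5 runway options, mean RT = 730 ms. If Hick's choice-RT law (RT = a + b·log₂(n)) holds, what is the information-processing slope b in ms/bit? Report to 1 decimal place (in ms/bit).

162.6 ms/bit

The slope on a log₂ axis is (730 − 515) / (2.3219 − 1) = 162.641 ms/bit.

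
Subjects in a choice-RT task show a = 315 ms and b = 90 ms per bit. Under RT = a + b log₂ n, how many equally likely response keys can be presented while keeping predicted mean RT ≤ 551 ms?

6

Information budget: (551 − 315)/90 = 2.6222 bits, so n ≤ 2^2.6222 = 6.157 → at most 6.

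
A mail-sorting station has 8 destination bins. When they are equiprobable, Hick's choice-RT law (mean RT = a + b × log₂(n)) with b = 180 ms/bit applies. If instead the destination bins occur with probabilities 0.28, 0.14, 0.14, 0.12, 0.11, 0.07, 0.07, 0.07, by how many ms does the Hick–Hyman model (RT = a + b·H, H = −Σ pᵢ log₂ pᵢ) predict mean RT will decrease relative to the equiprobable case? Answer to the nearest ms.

The RT saving is b·ΔH. Equiprobable H₀ = log₂(8) = 3.0000 bits; with the given probabilities H = 2.8315 bits.
b·(H₀ − H) = 180 × (3.0000 − 2.8315) = 30.34 ms.

30 ms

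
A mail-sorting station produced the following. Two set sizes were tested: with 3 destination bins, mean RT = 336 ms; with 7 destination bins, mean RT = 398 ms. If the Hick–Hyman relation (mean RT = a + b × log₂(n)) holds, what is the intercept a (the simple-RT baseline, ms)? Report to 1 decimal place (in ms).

255.6 ms

Slope: b = (398 − 336) / (log₂ 7 − log₂ 3) = 62/1.2224 = 50.720 ms/bit.
Intercept: a = 336 − 50.720·log₂(3) = 255.610 ms.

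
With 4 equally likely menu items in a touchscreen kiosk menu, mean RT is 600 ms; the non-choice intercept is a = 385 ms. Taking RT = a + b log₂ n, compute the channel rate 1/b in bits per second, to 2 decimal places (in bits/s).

Choice component = 600 − 385 = 215 ms over log₂(4) = 2 bits.
b = 215 / 2 = 107.500 ms/bit, so 1/b = 9.302 bits/s.

9.30 bits/s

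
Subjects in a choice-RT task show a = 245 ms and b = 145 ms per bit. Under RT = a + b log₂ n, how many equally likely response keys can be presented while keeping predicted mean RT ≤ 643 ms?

Set 245 + 145·log₂ n ≤ 643 → log₂ n ≤ (643 − 245)/145 = 2.7448.
So n ≤ 2^2.7448 = 6.703; the largest integer n is 6.

6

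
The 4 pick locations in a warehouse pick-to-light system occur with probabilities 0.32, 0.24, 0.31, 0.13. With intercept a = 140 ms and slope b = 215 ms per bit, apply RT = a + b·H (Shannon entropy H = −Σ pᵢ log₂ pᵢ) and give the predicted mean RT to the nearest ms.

H = 0.32·log₂(1/0.32) + 0.24·log₂(1/0.24) + 0.31·log₂(1/0.31) + 0.13·log₂(1/0.13) = 1.9266 bits.
RT = 140 + 215 × 1.9266 = 554.22 ms.

554 ms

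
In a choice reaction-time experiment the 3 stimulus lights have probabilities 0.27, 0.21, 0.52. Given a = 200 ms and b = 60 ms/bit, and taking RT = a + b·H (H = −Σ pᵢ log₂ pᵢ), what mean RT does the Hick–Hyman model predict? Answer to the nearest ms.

H = 0.27·log₂(1/0.27) + 0.21·log₂(1/0.21) + 0.52·log₂(1/0.52) = 1.4734 bits.
RT = 200 + 60 × 1.4734 = 288.41 ms.

288 ms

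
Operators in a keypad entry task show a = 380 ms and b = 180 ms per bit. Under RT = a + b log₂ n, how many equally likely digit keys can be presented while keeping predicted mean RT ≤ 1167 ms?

Set 380 + 180·log₂ n ≤ 1167 → log₂ n ≤ (1167 − 380)/180 = 4.3722.
So n ≤ 2^4.3722 = 20.710; the largest integer n is 20.

20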